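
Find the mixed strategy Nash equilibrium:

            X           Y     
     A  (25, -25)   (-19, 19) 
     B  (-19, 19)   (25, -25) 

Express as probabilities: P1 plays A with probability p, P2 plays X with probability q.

p = 0.5, q = 0.5

Work:
Find probabilities that make opponent indifferent:
P2 chooses q to make P1 indifferent between A and B
P1 chooses p to make P2 indifferent between X and Y
Mixed NE: P1 plays (A: 0.5, B: 0.5), P2 plays (X: 0.5, Y: 0.5)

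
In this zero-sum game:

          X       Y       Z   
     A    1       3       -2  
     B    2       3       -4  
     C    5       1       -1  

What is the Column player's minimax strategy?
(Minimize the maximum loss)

Column should play Z, value = -1

Work:
Column player minimizes Row's maximum payoff:
Column X: max payoff to Row = 5
Column Y: max payoff to Row = 3
Column Z: max payoff to Row = -1
Minimum is -1, achieved by column Z.
Minimax strategy: Z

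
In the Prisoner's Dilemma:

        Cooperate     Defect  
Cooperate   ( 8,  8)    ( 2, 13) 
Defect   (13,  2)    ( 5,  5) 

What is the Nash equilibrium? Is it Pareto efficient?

(Defect, Defect) is NE; not Pareto efficient

Work:
Defect dominates Cooperate for both players:
If P2 cooperates: Defect (13) > Cooperate (8)
If P2 defects: Defect (5) > Cooperate (2)
NE: (Defect, Defect) with payoff (5, 5)
But (Cooperate, Cooperate) = (8, 8) Pareto dominates (5, 5)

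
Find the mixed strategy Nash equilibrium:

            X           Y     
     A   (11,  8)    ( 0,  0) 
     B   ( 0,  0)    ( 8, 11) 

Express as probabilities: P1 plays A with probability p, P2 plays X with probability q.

p = 0.5789, q = 0.4211

Work:
Find probabilities that make opponent indifferent:
P2 chooses q to make P1 indifferent between A and B
P1 chooses p to make P2 indifferent between X and Y
Mixed NE: P1 plays (A: 0.5789, B: 0.4211), P2 plays (X: 0.4211, Y: 0.5789)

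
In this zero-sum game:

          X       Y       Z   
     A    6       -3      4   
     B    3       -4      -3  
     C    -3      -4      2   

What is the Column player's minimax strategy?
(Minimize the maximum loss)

Column should play Y, value = -3

Work:
Column player minimizes Row's maximum payoff:
Column X: max payoff to Row = 6
Column Y: max payoff to Row = -3
Column Z: max payoff to Row = 4
Minimum is -3, achieved by column Y.
Minimax strategy: Y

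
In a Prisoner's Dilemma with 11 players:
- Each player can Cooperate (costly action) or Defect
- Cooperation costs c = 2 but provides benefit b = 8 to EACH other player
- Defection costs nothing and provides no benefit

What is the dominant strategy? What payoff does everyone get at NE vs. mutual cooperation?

Dominant: Defect; NE payoff = 0; Coop payoff = 78

Work:
Defect dominates (saves cost c = 2, benefit to others is external)
NE: All defect → everyone gets 0
If all cooperate: each receives (10)×8 - 2 = 78
Social dilemma: 78 > 0 but NE gives 0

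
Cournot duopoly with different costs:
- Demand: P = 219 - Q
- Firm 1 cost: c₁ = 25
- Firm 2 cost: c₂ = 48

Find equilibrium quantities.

q₁* = 72.33, q₂* = 49.33

Work:
Reaction: q₁ = (219 - 25 - q₂)/2
Reaction: q₂ = (219 - 48 - q₁)/2
Solve simultaneously:
q₁* = (219 - 2×25 + 48)/3 = 72.33
q₂* = (219 - 2×48 + 25)/3 = 49.33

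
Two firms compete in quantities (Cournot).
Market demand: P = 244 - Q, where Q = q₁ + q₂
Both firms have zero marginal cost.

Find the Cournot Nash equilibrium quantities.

q₁* = q₂* = 81.33; P* = 81.33

Work:
Profit: π_i = P·q_i = (a - q_i - q_j)·q_i
FOC: ∂π_i/∂q_i = a - 2q_i - q_j = 0
Reaction function: q_i = (244 - q_j)/2
Symmetry: q* = 244/3 = 81.33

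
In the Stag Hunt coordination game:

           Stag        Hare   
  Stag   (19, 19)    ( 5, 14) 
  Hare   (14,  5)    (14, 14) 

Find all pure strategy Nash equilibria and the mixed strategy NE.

Pure NE: (Stag, Stag) and (Hare, Hare); Mixed NE: p = 0.6429, q = 0.6429

Work:
Check pure NE:
(Stag, Stag): (19, 19) - no unilateral deviation beneficial
(Hare, Hare): (14, 14) - no unilateral deviation beneficial
Mixed NE: P1 plays Stag with p = 0.6429, P2 plays Stag with q = 0.6429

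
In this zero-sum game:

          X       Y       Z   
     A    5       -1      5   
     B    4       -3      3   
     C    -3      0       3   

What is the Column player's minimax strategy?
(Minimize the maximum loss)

Column should play Y, value = 0

Work:
Column player minimizes Row's maximum payoff:
Column X: max payoff to Row = 5
Column Y: max payoff to Row = 0
Column Z: max payoff to Row = 5
Minimum is 0, achieved by column Y.
Minimax strategy: Y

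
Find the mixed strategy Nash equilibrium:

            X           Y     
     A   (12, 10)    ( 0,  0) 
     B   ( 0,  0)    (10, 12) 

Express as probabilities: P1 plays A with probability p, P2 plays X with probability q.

p = 0.5455, q = 0.4545

Work:
Find probabilities that make opponent indifferent:
P2 chooses q to make P1 indifferent between A and B
P1 chooses p to make P2 indifferent between X and Y
Mixed NE: P1 plays (A: 0.5455, B: 0.4545), P2 plays (X: 0.4545, Y: 0.5455)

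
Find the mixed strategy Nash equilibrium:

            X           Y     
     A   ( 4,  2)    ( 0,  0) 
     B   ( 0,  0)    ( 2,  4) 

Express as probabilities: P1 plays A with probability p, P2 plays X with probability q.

p = 0.6667, q = 0.3333

Work:
Find probabilities that make opponent indifferent:
P2 chooses q to make P1 indifferent between A and B
P1 chooses p to make P2 indifferent between X and Y
Mixed NE: P1 plays (A: 0.6667, B: 0.3333), P2 plays (X: 0.3333, Y: 0.6667)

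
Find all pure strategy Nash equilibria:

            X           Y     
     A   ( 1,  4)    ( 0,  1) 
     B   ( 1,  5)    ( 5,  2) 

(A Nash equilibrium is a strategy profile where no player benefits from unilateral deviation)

Nash equilibrium: (A, X), (B, X)

Work:
Best responses:
  P1 vs X: payoffs [1, 1] → best response A/B (payoff 1)
  P1 vs Y: payoffs [0, 5] → best response B (payoff 5)
  P2 vs A: payoffs [4, 1] → best response X (payoff 4)
  P2 vs B: payoffs [5, 2] → best response X (payoff 5)
Mutual best responses: (A,X), (B,X) → Nash equilibria.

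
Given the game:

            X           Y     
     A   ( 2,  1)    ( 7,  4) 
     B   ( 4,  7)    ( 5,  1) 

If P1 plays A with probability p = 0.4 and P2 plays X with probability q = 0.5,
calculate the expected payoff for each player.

E[P1] = 4.5, E[P2] = 3.4

Work:
E[P1] = p·q·π₁(A,X) + p·(1-q)·π₁(A,Y) + (1-p)·q·π₁(B,X) + (1-p)·(1-q)·π₁(B,Y)
= 0.4·0.5·2 + 0.4·0.5·7 + 0.6·0.5·4 + 0.6·0.5·5
= 4.5

E[P2] = 3.4 (similar calculation)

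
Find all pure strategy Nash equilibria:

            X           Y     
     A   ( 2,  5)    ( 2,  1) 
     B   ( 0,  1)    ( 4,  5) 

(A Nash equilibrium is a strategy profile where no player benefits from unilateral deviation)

Nash equilibrium: (A, X), (B, Y)

Work:
Best responses:
  P1 vs X: payoffs [2, 0] → best response A (payoff 2)
  P1 vs Y: payoffs [2, 4] → best response B (payoff 4)
  P2 vs A: payoffs [5, 1] → best response X (payoff 5)
  P2 vs B: payoffs [1, 5] → best response Y (payoff 5)
Mutual best responses: (A,X), (B,Y) → Nash equilibria.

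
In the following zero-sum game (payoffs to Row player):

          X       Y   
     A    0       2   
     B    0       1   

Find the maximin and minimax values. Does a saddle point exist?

Maximin = 0, Minimax = 0, Saddle: True

Work:
Row minimums: [0, 0] → maximin = 0
Column maximums: [0, 2] → minimax = 0
Saddle point exists! Game value = 0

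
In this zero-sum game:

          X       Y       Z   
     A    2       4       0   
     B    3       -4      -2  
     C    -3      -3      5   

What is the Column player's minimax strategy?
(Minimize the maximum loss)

Column should play X, value = 3

Work:
Column player minimizes Row's maximum payoff:
Column X: max payoff to Row = 3
Column Y: max payoff to Row = 4
Column Z: max payoff to Row = 5
Minimum is 3, achieved by column X.
Minimax strategy: X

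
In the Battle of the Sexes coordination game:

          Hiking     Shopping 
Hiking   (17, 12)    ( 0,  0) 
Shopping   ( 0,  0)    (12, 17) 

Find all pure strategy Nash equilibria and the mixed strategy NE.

Pure NE: (Hiking, Hiking) and (Shopping, Shopping); Mixed NE: p = 0.5862, q = 0.4138

Work:
Check pure NE:
(Hiking, Hiking): (17, 12) - no unilateral deviation beneficial
(Shopping, Shopping): (12, 17) - no unilateral deviation beneficial
Mixed NE: P1 plays Hiking with p = 0.5862, P2 plays Hiking with q = 0.4138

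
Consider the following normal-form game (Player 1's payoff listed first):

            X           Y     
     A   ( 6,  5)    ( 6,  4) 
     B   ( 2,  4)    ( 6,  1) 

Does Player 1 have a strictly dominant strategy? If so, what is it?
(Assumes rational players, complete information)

No strictly dominant strategy exists for Player 1

Work:
A strategy strictly dominates another if it gives a strictly higher payoff against every opponent action. Compare each pair of P1's strategies column-by-column:
  A vs B: [6 vs 2, 6 vs 6] → A does not strictly dominate B (column Y: 6 ≤ 6)
  B vs A: [2 vs 6, 6 vs 6] → B does not strictly dominate A (column X: 2 ≤ 6)
No single strategy strictly dominates all others → no strictly dominant strategy.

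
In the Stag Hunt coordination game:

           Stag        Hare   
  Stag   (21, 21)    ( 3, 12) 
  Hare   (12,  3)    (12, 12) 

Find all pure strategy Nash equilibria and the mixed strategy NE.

Pure NE: (Stag, Stag) and (Hare, Hare); Mixed NE: p = 0.5, q = 0.5

Work:
Check pure NE:
(Stag, Stag): (21, 21) - no unilateral deviation beneficial
(Hare, Hare): (12, 12) - no unilateral deviation beneficial
Mixed NE: P1 plays Stag with p = 0.5, P2 plays Stag with q = 0.5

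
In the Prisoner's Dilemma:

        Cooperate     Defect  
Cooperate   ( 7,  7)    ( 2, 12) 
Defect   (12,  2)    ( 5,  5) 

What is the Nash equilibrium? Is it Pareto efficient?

(Defect, Defect) is NE; not Pareto efficient

Work:
Defect dominates Cooperate for both players:
If P2 cooperates: Defect (12) > Cooperate (7)
If P2 defects: Defect (5) > Cooperate (2)
NE: (Defect, Defect) with payoff (5, 5)
But (Cooperate, Cooperate) = (7, 7) Pareto dominates (5, 5)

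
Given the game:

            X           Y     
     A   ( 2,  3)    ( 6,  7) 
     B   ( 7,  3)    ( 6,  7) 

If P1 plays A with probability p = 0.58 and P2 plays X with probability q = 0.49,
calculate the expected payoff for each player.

E[P1] = 5.069, E[P2] = 5.04

Work:
E[P1] = p·q·π₁(A,X) + p·(1-q)·π₁(A,Y) + (1-p)·q·π₁(B,X) + (1-p)·(1-q)·π₁(B,Y)
= 0.58·0.49·2 + 0.58·0.51·6 + 0.42·0.49·7 + 0.42·0.51·6
= 5.069

E[P2] = 5.04 (similar calculation)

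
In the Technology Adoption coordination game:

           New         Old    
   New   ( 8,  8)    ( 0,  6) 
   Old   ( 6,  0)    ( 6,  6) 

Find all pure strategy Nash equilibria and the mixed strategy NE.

Pure NE: (New, New) and (Old, Old); Mixed NE: p = 0.75, q = 0.75

Work:
Check pure NE:
(New, New): (8, 8) - no unilateral deviation beneficial
(Old, Old): (6, 6) - no unilateral deviation beneficial
Mixed NE: P1 plays New with p = 0.75, P2 plays New with q = 0.75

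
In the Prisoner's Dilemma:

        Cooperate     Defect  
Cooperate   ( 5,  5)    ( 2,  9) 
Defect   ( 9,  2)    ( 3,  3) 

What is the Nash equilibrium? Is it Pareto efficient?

(Defect, Defect) is NE; not Pareto efficient

Work:
Defect dominates Cooperate for both players:
If P2 cooperates: Defect (9) > Cooperate (5)
If P2 defects: Defect (3) > Cooperate (2)
NE: (Defect, Defect) with payoff (3, 3)
But (Cooperate, Cooperate) = (5, 5) Pareto dominates (3, 3)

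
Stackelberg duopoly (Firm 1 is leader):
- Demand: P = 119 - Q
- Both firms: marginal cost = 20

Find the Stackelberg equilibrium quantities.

q₁* (leader) = 49.5, q₂* (follower) = 24.75

Work:
Follower's reaction: q₂ = (a - c - q₁)/2
Leader substitutes: π₁ = q₁·(a - q₁ - (a-c-q₁)/2 - c)
FOC: q₁* = (119 - 20)/2 = 49.50
Then: q₂* = (119 - 20 - 49.5)/2 = 24.75
Leader has first-mover advantage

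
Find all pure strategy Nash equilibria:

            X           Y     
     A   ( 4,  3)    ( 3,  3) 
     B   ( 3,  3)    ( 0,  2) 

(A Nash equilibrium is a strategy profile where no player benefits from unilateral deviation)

Nash equilibrium: (A, X), (A, Y)

Work:
Best responses:
  P1 vs X: payoffs [4, 3] → best response A (payoff 4)
  P1 vs Y: payoffs [3, 0] → best response A (payoff 3)
  P2 vs A: payoffs [3, 3] → best response X/Y (payoff 3)
  P2 vs B: payoffs [3, 2] → best response X (payoff 3)
Mutual best responses: (A,X), (A,Y) → Nash equilibria.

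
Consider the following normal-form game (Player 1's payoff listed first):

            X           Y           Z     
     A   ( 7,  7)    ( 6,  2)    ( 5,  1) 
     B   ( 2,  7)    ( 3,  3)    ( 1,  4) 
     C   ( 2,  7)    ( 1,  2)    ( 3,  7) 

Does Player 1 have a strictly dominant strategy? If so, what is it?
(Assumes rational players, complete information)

Yes, Player 1's strictly dominant strategy is A

Work:
A strategy strictly dominates another if it gives a strictly higher payoff against every opponent action. Compare each pair of P1's strategies column-by-column:
  A vs B: [7 vs 2, 6 vs 3, 5 vs 1] → A strictly dominates B
  A vs C: [7 vs 2, 6 vs 1, 5 vs 3] → A strictly dominates C
  B vs A: [2 vs 7, 3 vs 6, 1 vs 5] → B does not strictly dominate A (column X: 2 ≤ 7)
  B vs C: [2 vs 2, 3 vs 1, 1 vs 3] → B does not strictly dominate C (column X: 2 ≤ 2)
  C vs A: [2 vs 7, 1 vs 6, 3 vs 5] → C does not strictly dominate A (column X: 2 ≤ 7)
  C vs B: [2 vs 2, 1 vs 3, 3 vs 1] → C does not strictly dominate B (column X: 2 ≤ 2)
A strictly dominates every other strategy → strictly dominant.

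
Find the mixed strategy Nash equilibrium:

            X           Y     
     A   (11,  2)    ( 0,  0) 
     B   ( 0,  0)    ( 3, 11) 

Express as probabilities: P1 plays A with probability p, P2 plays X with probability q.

p = 0.8462, q = 0.2143

Work:
Find probabilities that make opponent indifferent:
P2 chooses q to make P1 indifferent between A and B
P1 chooses p to make P2 indifferent between X and Y
Mixed NE: P1 plays (A: 0.8462, B: 0.1538), P2 plays (X: 0.2143, Y: 0.7857)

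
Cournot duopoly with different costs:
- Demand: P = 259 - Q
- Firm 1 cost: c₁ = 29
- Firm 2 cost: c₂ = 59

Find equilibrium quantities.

q₁* = 86.67, q₂* = 56.67

Work:
Reaction: q₁ = (259 - 29 - q₂)/2
Reaction: q₂ = (259 - 59 - q₁)/2
Solve simultaneously:
q₁* = (259 - 2×29 + 59)/3 = 86.67
q₂* = (259 - 2×59 + 29)/3 = 56.67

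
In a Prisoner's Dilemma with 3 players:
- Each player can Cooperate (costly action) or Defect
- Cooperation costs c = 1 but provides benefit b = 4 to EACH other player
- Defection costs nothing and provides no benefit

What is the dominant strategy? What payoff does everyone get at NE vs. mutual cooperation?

Dominant: Defect; NE payoff = 0; Coop payoff = 7

Work:
Defect dominates (saves cost c = 1, benefit to others is external)
NE: All defect → everyone gets 0
If all cooperate: each receives (2)×4 - 1 = 7
Social dilemma: 7 > 0 but NE gives 0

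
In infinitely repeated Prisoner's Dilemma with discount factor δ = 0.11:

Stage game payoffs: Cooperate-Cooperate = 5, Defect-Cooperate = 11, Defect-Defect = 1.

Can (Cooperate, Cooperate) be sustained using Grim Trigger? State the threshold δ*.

δ* = 0.6; since δ = 0.11 < 0.6, cooperation cannot be sustained

Work:
For Grim Trigger:
Cooperate forever: 5/(1-δ)
Defect then punished: 11 + 1·δ/(1-δ)
Need: 5/(1-δ) ≥ 11 + 1·δ/(1-δ)
Solving: δ ≥ (T-R)/(T-P) = (11-5)/(11-1) = 0.6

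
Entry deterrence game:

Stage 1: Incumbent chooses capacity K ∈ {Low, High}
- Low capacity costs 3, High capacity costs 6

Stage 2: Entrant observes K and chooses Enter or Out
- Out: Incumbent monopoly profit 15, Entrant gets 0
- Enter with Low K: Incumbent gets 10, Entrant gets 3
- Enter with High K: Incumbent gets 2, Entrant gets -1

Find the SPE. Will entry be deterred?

SPE: (High, Enter|Low, Out|High); Entry deterred. Incumbent net profit = 9

Work:
After Low K: Entrant enters (3 > 0)
After High K: Entrant stays out (-1 < 0)
Incumbent: Low → 10−3=7, High → 15−6=9
Incumbent chooses High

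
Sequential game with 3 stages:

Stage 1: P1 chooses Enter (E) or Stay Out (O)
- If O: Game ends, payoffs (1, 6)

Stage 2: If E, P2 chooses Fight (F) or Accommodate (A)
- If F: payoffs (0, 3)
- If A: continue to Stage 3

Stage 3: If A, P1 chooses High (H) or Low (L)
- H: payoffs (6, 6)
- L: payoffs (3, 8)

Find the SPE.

SPE: (E, A, H); Outcome (6, 6)

Work:
Stage 3: P1 chooses H (6 vs 3)
Stage 2: P2: F->3, A->6 (anticipating H). Choose A
Stage 1: P1: O->1, E->6 (anticipating A, H). Choose E
SPE path: E -> A -> H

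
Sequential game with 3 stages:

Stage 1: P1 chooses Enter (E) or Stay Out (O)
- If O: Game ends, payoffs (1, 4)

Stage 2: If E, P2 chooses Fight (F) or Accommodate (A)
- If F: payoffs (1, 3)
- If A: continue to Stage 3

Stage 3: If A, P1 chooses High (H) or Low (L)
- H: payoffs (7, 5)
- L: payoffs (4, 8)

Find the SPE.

SPE: (E, A, H); Outcome (7, 5)

Work:
Stage 3: P1 chooses H (7 vs 4)
Stage 2: P2: F->3, A->5 (anticipating H). Choose A
Stage 1: P1: O->1, E->7 (anticipating A, H). Choose E
SPE path: E -> A -> H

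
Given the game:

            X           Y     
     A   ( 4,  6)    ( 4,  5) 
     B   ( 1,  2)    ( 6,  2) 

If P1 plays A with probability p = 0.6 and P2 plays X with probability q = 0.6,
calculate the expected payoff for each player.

E[P1] = 3.6, E[P2] = 4.16

Work:
E[P1] = p·q·π₁(A,X) + p·(1-q)·π₁(A,Y) + (1-p)·q·π₁(B,X) + (1-p)·(1-q)·π₁(B,Y)
= 0.6·0.6·4 + 0.6·0.4·4 + 0.4·0.6·1 + 0.4·0.4·6
= 3.6

E[P2] = 4.16 (similar calculation)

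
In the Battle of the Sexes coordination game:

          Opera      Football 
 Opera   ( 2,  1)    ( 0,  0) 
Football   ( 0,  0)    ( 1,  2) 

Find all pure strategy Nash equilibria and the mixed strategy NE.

Pure NE: (Opera, Opera) and (Football, Football); Mixed NE: p = 0.6667, q = 0.3333

Work:
Check pure NE:
(Opera, Opera): (2, 1) - no unilateral deviation beneficial
(Football, Football): (1, 2) - no unilateral deviation beneficial
Mixed NE: P1 plays Opera with p = 0.6667, P2 plays Opera with q = 0.3333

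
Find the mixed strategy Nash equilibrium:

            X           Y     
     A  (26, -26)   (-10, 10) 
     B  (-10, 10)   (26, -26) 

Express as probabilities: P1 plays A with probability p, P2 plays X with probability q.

p = 0.5, q = 0.5

Work:
Find probabilities that make opponent indifferent:
P2 chooses q to make P1 indifferent between A and B
P1 chooses p to make P2 indifferent between X and Y
Mixed NE: P1 plays (A: 0.5, B: 0.5), P2 plays (X: 0.5, Y: 0.5)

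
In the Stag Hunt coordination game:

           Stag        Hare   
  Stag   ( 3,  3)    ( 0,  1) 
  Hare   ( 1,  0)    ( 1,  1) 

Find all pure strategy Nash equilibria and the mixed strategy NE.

Pure NE: (Stag, Stag) and (Hare, Hare); Mixed NE: p = 0.3333, q = 0.3333

Work:
Check pure NE:
(Stag, Stag): (3, 3) - no unilateral deviation beneficial
(Hare, Hare): (1, 1) - no unilateral deviation beneficial
Mixed NE: P1 plays Stag with p = 0.3333, P2 plays Stag with q = 0.3333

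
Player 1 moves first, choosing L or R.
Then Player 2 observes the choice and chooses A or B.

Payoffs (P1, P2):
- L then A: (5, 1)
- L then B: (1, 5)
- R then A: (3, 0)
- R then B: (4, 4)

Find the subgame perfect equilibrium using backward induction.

P1 plays R, P2 plays B after L and B after R; Payoff (4, 4)

Work:
Backward induction:
After L: P2 chooses B → P1 gets 1
After R: P2 chooses B → P1 gets 4
P1 chooses R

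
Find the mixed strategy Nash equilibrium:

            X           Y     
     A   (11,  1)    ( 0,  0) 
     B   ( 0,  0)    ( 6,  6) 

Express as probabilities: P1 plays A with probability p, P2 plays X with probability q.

p = 0.8571, q = 0.3529

Work:
Find probabilities that make opponent indifferent:
P2 chooses q to make P1 indifferent between A and B
P1 chooses p to make P2 indifferent between X and Y
Mixed NE: P1 plays (A: 0.8571, B: 0.1429), P2 plays (X: 0.3529, Y: 0.6471)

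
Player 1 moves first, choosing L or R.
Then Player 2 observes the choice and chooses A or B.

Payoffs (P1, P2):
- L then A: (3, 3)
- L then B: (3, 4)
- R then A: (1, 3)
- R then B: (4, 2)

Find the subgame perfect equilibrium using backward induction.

P1 plays L, P2 plays B after L and A after R; Payoff (3, 4)

Work:
Backward induction:
After L: P2 chooses B → P1 gets 3
After R: P2 chooses A → P1 gets 1
P1 chooses L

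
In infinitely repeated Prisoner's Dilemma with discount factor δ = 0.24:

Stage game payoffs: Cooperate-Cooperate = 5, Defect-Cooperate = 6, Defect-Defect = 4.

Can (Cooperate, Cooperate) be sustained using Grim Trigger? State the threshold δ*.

δ* = 0.5; since δ = 0.24 < 0.5, cooperation cannot be sustained

Work:
For Grim Trigger:
Cooperate forever: 5/(1-δ)
Defect then punished: 6 + 4·δ/(1-δ)
Need: 5/(1-δ) ≥ 6 + 4·δ/(1-δ)
Solving: δ ≥ (T-R)/(T-P) = (6-5)/(6-4) = 0.5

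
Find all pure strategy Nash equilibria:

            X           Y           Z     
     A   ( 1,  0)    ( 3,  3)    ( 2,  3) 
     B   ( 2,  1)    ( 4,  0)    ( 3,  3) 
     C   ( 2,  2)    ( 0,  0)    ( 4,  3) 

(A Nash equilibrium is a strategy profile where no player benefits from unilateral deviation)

Nash equilibrium: (C, Z)

Work:
Best responses:
  P1 vs X: payoffs [1, 2, 2] → best response B/C (payoff 2)
  P1 vs Y: payoffs [3, 4, 0] → best response B (payoff 4)
  P1 vs Z: payoffs [2, 3, 4] → best response C (payoff 4)
  P2 vs A: payoffs [0, 3, 3] → best response Y/Z (payoff 3)
  P2 vs B: payoffs [1, 0, 3] → best response Z (payoff 3)
  P2 vs C: payoffs [2, 0, 3] → best response Z (payoff 3)
Mutual best responses: (C,Z) → Nash equilibria.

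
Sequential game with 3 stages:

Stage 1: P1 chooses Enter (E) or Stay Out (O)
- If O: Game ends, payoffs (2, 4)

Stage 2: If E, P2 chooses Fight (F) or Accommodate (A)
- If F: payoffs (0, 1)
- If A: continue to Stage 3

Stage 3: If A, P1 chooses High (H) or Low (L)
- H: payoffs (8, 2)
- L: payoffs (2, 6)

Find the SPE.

SPE: (E, A, H); Outcome (8, 2)

Work:
Stage 3: P1 chooses H (8 vs 2)
Stage 2: P2: F->1, A->2 (anticipating H). Choose A
Stage 1: P1: O->2, E->8 (anticipating A, H). Choose E
SPE path: E -> A -> H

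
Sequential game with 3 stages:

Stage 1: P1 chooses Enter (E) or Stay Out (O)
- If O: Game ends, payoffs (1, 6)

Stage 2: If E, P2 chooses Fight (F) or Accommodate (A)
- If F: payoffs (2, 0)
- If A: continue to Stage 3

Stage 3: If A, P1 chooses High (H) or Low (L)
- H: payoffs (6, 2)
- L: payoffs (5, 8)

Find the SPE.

SPE: (E, A, H); Outcome (6, 2)

Work:
Stage 3: P1 chooses H (6 vs 5)
Stage 2: P2: F->0, A->2 (anticipating H). Choose A
Stage 1: P1: O->1, E->6 (anticipating A, H). Choose E
SPE path: E -> A -> H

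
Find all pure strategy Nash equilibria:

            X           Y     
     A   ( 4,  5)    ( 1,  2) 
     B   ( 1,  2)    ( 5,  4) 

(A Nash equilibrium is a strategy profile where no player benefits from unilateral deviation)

Nash equilibrium: (A, X), (B, Y)

Work:
Best responses:
  P1 vs X: payoffs [4, 1] → best response A (payoff 4)
  P1 vs Y: payoffs [1, 5] → best response B (payoff 5)
  P2 vs A: payoffs [5, 2] → best response X (payoff 5)
  P2 vs B: payoffs [2, 4] → best response Y (payoff 4)
Mutual best responses: (A,X), (B,Y) → Nash equilibria.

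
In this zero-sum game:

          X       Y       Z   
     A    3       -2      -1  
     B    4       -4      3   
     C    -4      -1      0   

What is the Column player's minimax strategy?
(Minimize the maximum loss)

Column should play Y, value = -1

Work:
Column player minimizes Row's maximum payoff:
Column X: max payoff to Row = 4
Column Y: max payoff to Row = -1
Column Z: max payoff to Row = 3
Minimum is -1, achieved by column Y.
Minimax strategy: Y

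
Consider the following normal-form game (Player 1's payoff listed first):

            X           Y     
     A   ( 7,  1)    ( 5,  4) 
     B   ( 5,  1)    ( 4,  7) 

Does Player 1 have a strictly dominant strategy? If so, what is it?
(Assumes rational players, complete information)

Yes, Player 1's strictly dominant strategy is A

Work:
A strategy strictly dominates another if it gives a strictly higher payoff against every opponent action. Compare each pair of P1's strategies column-by-column:
  A vs B: [7 vs 5, 5 vs 4] → A strictly dominates B
  B vs A: [5 vs 7, 4 vs 5] → B does not strictly dominate A (column X: 5 ≤ 7)
A strictly dominates every other strategy → strictly dominant.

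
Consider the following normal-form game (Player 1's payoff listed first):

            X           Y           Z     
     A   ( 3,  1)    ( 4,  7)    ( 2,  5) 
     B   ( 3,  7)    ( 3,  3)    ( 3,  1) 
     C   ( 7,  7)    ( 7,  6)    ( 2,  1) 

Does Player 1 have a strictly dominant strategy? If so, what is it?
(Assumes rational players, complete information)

No strictly dominant strategy exists for Player 1

Work:
A strategy strictly dominates another if it gives a strictly higher payoff against every opponent action. Compare each pair of P1's strategies column-by-column:
  A vs B: [3 vs 3, 4 vs 3, 2 vs 3] → A does not strictly dominate B (column X: 3 ≤ 3)
  A vs C: [3 vs 7, 4 vs 7, 2 vs 2] → A does not strictly dominate C (column X: 3 ≤ 7)
  B vs A: [3 vs 3, 3 vs 4, 3 vs 2] → B does not strictly dominate A (column X: 3 ≤ 3)
  B vs C: [3 vs 7, 3 vs 7, 3 vs 2] → B does not strictly dominate C (column X: 3 ≤ 7)
  C vs A: [7 vs 3, 7 vs 4, 2 vs 2] → C does not strictly dominate A (column Z: 2 ≤ 2)
  C vs B: [7 vs 3, 7 vs 3, 2 vs 3] → C does not strictly dominate B (column Z: 2 ≤ 3)
No single strategy strictly dominates all others → no strictly dominant strategy.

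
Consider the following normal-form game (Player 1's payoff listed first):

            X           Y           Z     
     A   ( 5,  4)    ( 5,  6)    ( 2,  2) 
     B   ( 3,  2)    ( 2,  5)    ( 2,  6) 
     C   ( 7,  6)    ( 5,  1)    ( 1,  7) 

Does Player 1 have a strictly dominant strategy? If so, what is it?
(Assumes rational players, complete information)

No strictly dominant strategy exists for Player 1

Work:
A strategy strictly dominates another if it gives a strictly higher payoff against every opponent action. Compare each pair of P1's strategies column-by-column:
  A vs B: [5 vs 3, 5 vs 2, 2 vs 2] → A does not strictly dominate B (column Z: 2 ≤ 2)
  A vs C: [5 vs 7, 5 vs 5, 2 vs 1] → A does not strictly dominate C (column X: 5 ≤ 7)
  B vs A: [3 vs 5, 2 vs 5, 2 vs 2] → B does not strictly dominate A (column X: 3 ≤ 5)
  B vs C: [3 vs 7, 2 vs 5, 2 vs 1] → B does not strictly dominate C (column X: 3 ≤ 7)
  C vs A: [7 vs 5, 5 vs 5, 1 vs 2] → C does not strictly dominate A (column Y: 5 ≤ 5)
  C vs B: [7 vs 3, 5 vs 2, 1 vs 2] → C does not strictly dominate B (column Z: 1 ≤ 2)
No single strategy strictly dominates all others → no strictly dominant strategy.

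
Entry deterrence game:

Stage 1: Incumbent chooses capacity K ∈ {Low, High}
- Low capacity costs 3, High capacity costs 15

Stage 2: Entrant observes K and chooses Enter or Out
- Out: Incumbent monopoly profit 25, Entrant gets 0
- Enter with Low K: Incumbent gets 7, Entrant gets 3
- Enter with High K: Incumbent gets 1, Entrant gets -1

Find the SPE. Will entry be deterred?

SPE: (High, Enter|Low, Out|High); Entry deterred. Incumbent net profit = 10

Work:
After Low K: Entrant enters (3 > 0)
After High K: Entrant stays out (-1 < 0)
Incumbent: Low → 7−3=4, High → 25−15=10
Incumbent chooses High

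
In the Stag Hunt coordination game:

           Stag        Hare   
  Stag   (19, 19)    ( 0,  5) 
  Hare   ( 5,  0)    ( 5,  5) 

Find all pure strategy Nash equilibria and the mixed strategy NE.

Pure NE: (Stag, Stag) and (Hare, Hare); Mixed NE: p = 0.2632, q = 0.2632

Work:
Check pure NE:
(Stag, Stag): (19, 19) - no unilateral deviation beneficial
(Hare, Hare): (5, 5) - no unilateral deviation beneficial
Mixed NE: P1 plays Stag with p = 0.2632, P2 plays Stag with q = 0.2632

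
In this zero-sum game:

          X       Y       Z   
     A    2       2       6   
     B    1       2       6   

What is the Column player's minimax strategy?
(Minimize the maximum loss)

Column should play X or Y (all achieve the minimum), value = 2

Work:
Column player minimizes Row's maximum payoff:
Column X: max payoff to Row = 2
Column Y: max payoff to Row = 2
Column Z: max payoff to Row = 6
Minimum is 2, achieved by columns X, Y (tied).
Each of X or Y is a minimax strategy.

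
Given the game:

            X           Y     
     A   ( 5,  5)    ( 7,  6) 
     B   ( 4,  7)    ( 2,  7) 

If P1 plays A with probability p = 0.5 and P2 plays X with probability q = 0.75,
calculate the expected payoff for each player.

E[P1] = 4.5, E[P2] = 6.125

Work:
E[P1] = p·q·π₁(A,X) + p·(1-q)·π₁(A,Y) + (1-p)·q·π₁(B,X) + (1-p)·(1-q)·π₁(B,Y)
= 0.5·0.75·5 + 0.5·0.25·7 + 0.5·0.75·4 + 0.5·0.25·2
= 4.5

E[P2] = 6.125 (similar calculation)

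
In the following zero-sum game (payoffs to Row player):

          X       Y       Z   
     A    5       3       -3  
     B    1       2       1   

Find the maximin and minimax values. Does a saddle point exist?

Maximin = 1, Minimax = 1, Saddle: True

Work:
Row minimums: [-3, 1] → maximin = 1
Column maximums: [5, 3, 1] → minimax = 1
Saddle point exists! Game value = 1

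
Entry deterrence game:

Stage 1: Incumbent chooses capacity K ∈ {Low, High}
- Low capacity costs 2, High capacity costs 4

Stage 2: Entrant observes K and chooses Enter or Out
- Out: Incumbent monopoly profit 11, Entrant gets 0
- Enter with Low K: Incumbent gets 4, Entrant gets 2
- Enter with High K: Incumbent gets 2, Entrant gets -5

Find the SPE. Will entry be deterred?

SPE: (High, Enter|Low, Out|High); Entry deterred. Incumbent net profit = 7

Work:
After Low K: Entrant enters (2 > 0)
After High K: Entrant stays out (-5 < 0)
Incumbent: Low → 4−2=2, High → 11−4=7
Incumbent chooses High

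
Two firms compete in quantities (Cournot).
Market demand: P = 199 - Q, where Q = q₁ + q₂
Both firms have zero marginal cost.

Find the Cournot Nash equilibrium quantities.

q₁* = q₂* = 66.33; P* = 66.33

Work:
Profit: π_i = P·q_i = (a - q_i - q_j)·q_i
FOC: ∂π_i/∂q_i = a - 2q_i - q_j = 0
Reaction function: q_i = (199 - q_j)/2
Symmetry: q* = 199/3 = 66.33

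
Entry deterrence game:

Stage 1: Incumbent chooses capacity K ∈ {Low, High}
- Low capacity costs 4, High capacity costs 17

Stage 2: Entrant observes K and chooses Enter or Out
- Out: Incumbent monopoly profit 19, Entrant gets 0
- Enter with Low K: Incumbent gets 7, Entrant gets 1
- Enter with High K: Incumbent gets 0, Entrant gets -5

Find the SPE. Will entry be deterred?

SPE: (Low, Enter|Low, Out|High); Entry not deterred. Incumbent net profit = 3, Entrant gets 1

Work:
After Low K: Entrant enters (1 > 0)
After High K: Entrant stays out (-5 < 0)
Incumbent: Low → 7−4=3, High → 19−17=2
Incumbent chooses Low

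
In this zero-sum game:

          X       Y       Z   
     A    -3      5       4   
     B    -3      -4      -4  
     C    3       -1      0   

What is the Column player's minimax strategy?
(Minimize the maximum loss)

Column should play X, value = 3

Work:
Column player minimizes Row's maximum payoff:
Column X: max payoff to Row = 3
Column Y: max payoff to Row = 5
Column Z: max payoff to Row = 4
Minimum is 3, achieved by column X.
Minimax strategy: X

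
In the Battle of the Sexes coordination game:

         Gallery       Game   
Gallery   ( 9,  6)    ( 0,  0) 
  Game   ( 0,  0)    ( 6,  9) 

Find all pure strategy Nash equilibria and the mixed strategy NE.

Pure NE: (Gallery, Gallery) and (Game, Game); Mixed NE: p = 0.6, q = 0.4

Work:
Check pure NE:
(Gallery, Gallery): (9, 6) - no unilateral deviation beneficial
(Game, Game): (6, 9) - no unilateral deviation beneficial
Mixed NE: P1 plays Gallery with p = 0.6, P2 plays Gallery with q = 0.4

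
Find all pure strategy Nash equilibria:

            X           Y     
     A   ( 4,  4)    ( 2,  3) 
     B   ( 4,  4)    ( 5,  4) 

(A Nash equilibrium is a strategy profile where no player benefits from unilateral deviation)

Nash equilibrium: (A, X), (B, X), (B, Y)

Work:
Best responses:
  P1 vs X: payoffs [4, 4] → best response A/B (payoff 4)
  P1 vs Y: payoffs [2, 5] → best response B (payoff 5)
  P2 vs A: payoffs [4, 3] → best response X (payoff 4)
  P2 vs B: payoffs [4, 4] → best response X/Y (payoff 4)
Mutual best responses: (A,X), (B,X), (B,Y) → Nash equilibria.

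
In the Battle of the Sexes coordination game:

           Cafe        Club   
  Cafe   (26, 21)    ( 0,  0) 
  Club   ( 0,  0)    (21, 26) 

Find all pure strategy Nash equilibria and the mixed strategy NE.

Pure NE: (Cafe, Cafe) and (Club, Club); Mixed NE: p = 0.5532, q = 0.4468

Work:
Check pure NE:
(Cafe, Cafe): (26, 21) - no unilateral deviation beneficial
(Club, Club): (21, 26) - no unilateral deviation beneficial
Mixed NE: P1 plays Cafe with p = 0.5532, P2 plays Cafe with q = 0.4468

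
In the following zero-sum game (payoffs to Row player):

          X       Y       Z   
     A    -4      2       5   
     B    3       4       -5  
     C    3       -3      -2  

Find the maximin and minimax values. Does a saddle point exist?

Maximin = -3, Minimax = 3, Saddle: False

Work:
Row minimums: [-4, -5, -3] → maximin = -3
Column maximums: [3, 4, 5] → minimax = 3
No saddle point (maximin ≠ minimax). Mixed strategy needed.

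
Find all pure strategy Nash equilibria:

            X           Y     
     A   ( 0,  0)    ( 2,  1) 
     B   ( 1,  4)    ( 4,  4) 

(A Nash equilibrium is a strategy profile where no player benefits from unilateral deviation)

Nash equilibrium: (B, X), (B, Y)

Work:
Best responses:
  P1 vs X: payoffs [0, 1] → best response B (payoff 1)
  P1 vs Y: payoffs [2, 4] → best response B (payoff 4)
  P2 vs A: payoffs [0, 1] → best response Y (payoff 1)
  P2 vs B: payoffs [4, 4] → best response X/Y (payoff 4)
Mutual best responses: (B,X), (B,Y) → Nash equilibria.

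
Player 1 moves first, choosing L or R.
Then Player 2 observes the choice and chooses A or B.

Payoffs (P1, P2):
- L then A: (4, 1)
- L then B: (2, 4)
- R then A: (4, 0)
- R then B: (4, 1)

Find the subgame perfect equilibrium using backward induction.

P1 plays R, P2 plays B after L and B after R; Payoff (4, 1)

Work:
Backward induction:
After L: P2 chooses B → P1 gets 2
After R: P2 chooses B → P1 gets 4
P1 chooses R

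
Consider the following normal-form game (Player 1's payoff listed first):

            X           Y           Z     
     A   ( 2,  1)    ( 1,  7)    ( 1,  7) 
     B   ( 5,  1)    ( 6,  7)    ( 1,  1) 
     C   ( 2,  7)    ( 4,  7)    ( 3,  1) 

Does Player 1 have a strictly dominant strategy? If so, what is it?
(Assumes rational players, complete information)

No strictly dominant strategy exists for Player 1

Work:
A strategy strictly dominates another if it gives a strictly higher payoff against every opponent action. Compare each pair of P1's strategies column-by-column:
  A vs B: [2 vs 5, 1 vs 6, 1 vs 1] → A does not strictly dominate B (column X: 2 ≤ 5)
  A vs C: [2 vs 2, 1 vs 4, 1 vs 3] → A does not strictly dominate C (column X: 2 ≤ 2)
  B vs A: [5 vs 2, 6 vs 1, 1 vs 1] → B does not strictly dominate A (column Z: 1 ≤ 1)
  B vs C: [5 vs 2, 6 vs 4, 1 vs 3] → B does not strictly dominate C (column Z: 1 ≤ 3)
  C vs A: [2 vs 2, 4 vs 1, 3 vs 1] → C does not strictly dominate A (column X: 2 ≤ 2)
  C vs B: [2 vs 5, 4 vs 6, 3 vs 1] → C does not strictly dominate B (column X: 2 ≤ 5)
No single strategy strictly dominates all others → no strictly dominant strategy.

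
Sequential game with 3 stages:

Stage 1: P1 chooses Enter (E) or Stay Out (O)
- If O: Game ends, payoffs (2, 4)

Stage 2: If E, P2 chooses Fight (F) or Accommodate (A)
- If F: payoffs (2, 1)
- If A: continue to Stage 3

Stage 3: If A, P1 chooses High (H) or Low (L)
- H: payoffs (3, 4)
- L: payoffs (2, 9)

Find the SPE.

SPE: (E, A, H); Outcome (3, 4)

Work:
Stage 3: P1 chooses H (3 vs 2)
Stage 2: P2: F->1, A->4 (anticipating H). Choose A
Stage 1: P1: O->2, E->3 (anticipating A, H). Choose E
SPE path: E -> A -> H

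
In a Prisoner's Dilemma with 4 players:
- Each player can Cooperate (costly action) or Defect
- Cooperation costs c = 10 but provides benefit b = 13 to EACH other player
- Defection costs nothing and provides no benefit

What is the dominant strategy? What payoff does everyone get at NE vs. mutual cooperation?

Dominant: Defect; NE payoff = 0; Coop payoff = 29

Work:
Defect dominates (saves cost c = 10, benefit to others is external)
NE: All defect → everyone gets 0
If all cooperate: each receives (3)×13 - 10 = 29
Social dilemma: 29 > 0 but NE gives 0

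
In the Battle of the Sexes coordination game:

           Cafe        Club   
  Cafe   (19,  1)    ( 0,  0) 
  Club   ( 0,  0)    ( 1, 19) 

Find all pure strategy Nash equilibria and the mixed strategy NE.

Pure NE: (Cafe, Cafe) and (Club, Club); Mixed NE: p = 0.95, q = 0.05

Work:
Check pure NE:
(Cafe, Cafe): (19, 1) - no unilateral deviation beneficial
(Club, Club): (1, 19) - no unilateral deviation beneficial
Mixed NE: P1 plays Cafe with p = 0.95, P2 plays Cafe with q = 0.05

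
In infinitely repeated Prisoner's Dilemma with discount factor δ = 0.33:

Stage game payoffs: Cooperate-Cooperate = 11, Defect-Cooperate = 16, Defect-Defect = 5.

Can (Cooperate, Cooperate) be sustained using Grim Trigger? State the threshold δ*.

δ* = 0.4545; since δ = 0.33 < 0.4545, cooperation cannot be sustained

Work:
For Grim Trigger:
Cooperate forever: 11/(1-δ)
Defect then punished: 16 + 5·δ/(1-δ)
Need: 11/(1-δ) ≥ 16 + 5·δ/(1-δ)
Solving: δ ≥ (T-R)/(T-P) = (16-11)/(16-5) = 0.4545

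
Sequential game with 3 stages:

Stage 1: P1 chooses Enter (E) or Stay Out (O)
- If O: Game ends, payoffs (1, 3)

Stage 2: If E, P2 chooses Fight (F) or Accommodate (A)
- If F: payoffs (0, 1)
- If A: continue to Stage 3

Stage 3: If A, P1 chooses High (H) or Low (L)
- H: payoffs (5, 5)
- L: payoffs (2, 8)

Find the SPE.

SPE: (E, A, H); Outcome (5, 5)

Work:
Stage 3: P1 chooses H (5 vs 2)
Stage 2: P2: F->1, A->5 (anticipating H). Choose A
Stage 1: P1: O->1, E->5 (anticipating A, H). Choose E
SPE path: E -> A -> H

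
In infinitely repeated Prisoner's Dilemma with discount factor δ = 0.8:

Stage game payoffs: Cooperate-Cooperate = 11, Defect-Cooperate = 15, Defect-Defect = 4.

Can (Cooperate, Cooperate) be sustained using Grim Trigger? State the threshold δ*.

δ* = 0.3636; since δ = 0.8 ≥ 0.3636, cooperation can be sustained

Work:
For Grim Trigger:
Cooperate forever: 11/(1-δ)
Defect then punished: 15 + 4·δ/(1-δ)
Need: 11/(1-δ) ≥ 15 + 4·δ/(1-δ)
Solving: δ ≥ (T-R)/(T-P) = (15-11)/(15-4) = 0.3636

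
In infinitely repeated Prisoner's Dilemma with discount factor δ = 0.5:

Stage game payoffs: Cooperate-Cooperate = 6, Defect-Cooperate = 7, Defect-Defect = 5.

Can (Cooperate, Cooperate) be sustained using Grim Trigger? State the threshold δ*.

δ* = 0.5; since δ = 0.5 ≥ 0.5, cooperation can be sustained

Work:
For Grim Trigger:
Cooperate forever: 6/(1-δ)
Defect then punished: 7 + 5·δ/(1-δ)
Need: 6/(1-δ) ≥ 7 + 5·δ/(1-δ)
Solving: δ ≥ (T-R)/(T-P) = (7-6)/(7-5) = 0.5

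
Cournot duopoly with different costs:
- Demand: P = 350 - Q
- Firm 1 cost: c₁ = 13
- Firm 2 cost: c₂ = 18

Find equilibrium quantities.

q₁* = 114.0, q₂* = 109.0

Work:
Reaction: q₁ = (350 - 13 - q₂)/2
Reaction: q₂ = (350 - 18 - q₁)/2
Solve simultaneously:
q₁* = (350 - 2×13 + 18)/3 = 114.0
q₂* = (350 - 2×18 + 13)/3 = 109.0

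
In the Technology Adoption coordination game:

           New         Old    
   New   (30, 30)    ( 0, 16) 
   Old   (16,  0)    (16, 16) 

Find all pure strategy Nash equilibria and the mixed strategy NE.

Pure NE: (New, New) and (Old, Old); Mixed NE: p = 0.5333, q = 0.5333

Work:
Check pure NE:
(New, New): (30, 30) - no unilateral deviation beneficial
(Old, Old): (16, 16) - no unilateral deviation beneficial
Mixed NE: P1 plays New with p = 0.5333, P2 plays New with q = 0.5333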